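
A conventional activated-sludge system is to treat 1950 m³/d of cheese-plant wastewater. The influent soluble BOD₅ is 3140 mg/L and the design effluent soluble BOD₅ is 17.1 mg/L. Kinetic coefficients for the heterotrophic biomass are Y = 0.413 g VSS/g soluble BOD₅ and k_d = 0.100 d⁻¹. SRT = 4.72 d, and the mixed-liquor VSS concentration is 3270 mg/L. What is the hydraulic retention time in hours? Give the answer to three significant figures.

Steady-state biomass mass balance: V·X·(1 + k_d·θ_c) = Y·Q·(S₀ − S)·θ_c, so V = 0.413 × 1950 × (3140 − 17.1) × 4.72 / [3270 × (1 + 0.100 × 4.72)] = 1.19×10^7 / 4813 = 2466 m³.
Hydraulic retention time τ = V/Q = 2466 / 1950 = 1.265 d = 30.35 h.

τ ≈ 30.4 h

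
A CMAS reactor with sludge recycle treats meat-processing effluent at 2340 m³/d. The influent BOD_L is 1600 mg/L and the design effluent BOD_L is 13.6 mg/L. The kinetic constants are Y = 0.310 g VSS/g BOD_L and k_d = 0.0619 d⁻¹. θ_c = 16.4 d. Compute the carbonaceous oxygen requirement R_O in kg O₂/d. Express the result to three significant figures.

Observed yield with endogenous decay: Y_obs = Y / (1 + k_d·θ_c) = 0.310 / (1 + 0.0619 × 16.4) = 0.310 / 2.015 = 0.1538 g VSS/g BOD_L.
ΔS = 1600 − 13.6 = 1586 mg/L, so the substrate removal rate is 2340 × 1586/1000 = 3712 kg BOD_L/d.
Net sludge production P_X = 0.1538 × 3712 = 571.1 kg VSS/d.
R_O = Q·ΔS − 1.42 P_X = 3712 − 810.9 = 2901 kg O₂/d.

R_O ≈ 2900 kg O₂/d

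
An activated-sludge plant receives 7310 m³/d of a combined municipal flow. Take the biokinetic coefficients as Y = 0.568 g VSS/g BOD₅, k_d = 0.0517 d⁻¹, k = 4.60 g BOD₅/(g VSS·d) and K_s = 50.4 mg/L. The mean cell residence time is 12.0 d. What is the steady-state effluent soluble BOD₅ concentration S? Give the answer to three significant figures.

Effluent substrate depends only on kinetics and SRT: S = K_s(1 + k_d θ_c) / [θ_c(Yk − k_d) − 1] = 50.4 × (1 + 0.0517 × 12.0) / [12.0 × (0.568 × 4.60 − 0.0517) − 1] = 81.67 / 29.73 = 2.747 mg/L.

S ≈ 2.75 mg/L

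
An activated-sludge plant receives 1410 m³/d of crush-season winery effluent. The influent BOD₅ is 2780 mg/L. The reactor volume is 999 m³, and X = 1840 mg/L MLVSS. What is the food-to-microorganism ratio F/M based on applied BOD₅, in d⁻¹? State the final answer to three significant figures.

F/M ≈ 2.13 d⁻¹

F/M = Q·S₀ / (V·X) = 1410 × 2780 / (999.0 × 1840) = 2.132 g BOD₅·(g VSS·d)⁻¹.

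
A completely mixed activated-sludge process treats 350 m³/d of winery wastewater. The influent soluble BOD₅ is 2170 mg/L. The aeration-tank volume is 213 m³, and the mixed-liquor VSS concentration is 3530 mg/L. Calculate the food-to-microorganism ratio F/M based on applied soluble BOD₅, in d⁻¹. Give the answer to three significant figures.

F/M = Q·S₀ / (V·X) = 350 × 2170 / (213.0 × 3530) = 1.010 g soluble BOD₅·(g VSS·d)⁻¹.

F/M ≈ 1.01 d⁻¹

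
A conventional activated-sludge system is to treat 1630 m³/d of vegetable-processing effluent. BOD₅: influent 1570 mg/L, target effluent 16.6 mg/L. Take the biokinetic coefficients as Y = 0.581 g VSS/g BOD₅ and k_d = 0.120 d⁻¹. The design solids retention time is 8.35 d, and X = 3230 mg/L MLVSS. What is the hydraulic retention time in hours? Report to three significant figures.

Steady-state biomass mass balance: V·X·(1 + k_d·θ_c) = Y·Q·(S₀ − S)·θ_c, so V = 0.581 × 1630 × (1570 − 16.6) × 8.35 / [3230 × (1 + 0.120 × 8.35)] = 1.23×10^7 / 6466 = 1900 m³.
Hydraulic retention time τ = V/Q = 1900 / 1630 = 1.165 d = 27.97 h.

τ ≈ 28.0 h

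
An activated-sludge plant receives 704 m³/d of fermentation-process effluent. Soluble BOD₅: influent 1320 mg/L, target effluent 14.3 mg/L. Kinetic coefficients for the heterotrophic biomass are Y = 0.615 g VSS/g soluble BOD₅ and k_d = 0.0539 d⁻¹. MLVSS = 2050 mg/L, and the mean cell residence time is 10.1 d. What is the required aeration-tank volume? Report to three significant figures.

Rearranging the biomass balance for a CMAS with decay, V = Y·Q·ΔS·θ_c / [X·(1+k_d θ_c)] = 0.615 × 704 × (1320 − 14.3) × 10.1 / [2050 × (1 + 0.0539 × 10.1)] = 5.71×10^6 / 3166 = 1803 m³.

V ≈ 1800 m³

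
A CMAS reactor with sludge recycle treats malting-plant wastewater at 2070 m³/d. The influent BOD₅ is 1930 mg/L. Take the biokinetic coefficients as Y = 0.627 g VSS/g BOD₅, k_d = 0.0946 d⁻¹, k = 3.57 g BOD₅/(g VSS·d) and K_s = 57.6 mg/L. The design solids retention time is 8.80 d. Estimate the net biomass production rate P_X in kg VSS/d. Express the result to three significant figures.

From the Monod/SRT balance for a CMAS, S = K_s·(1+k_d θ_c)/[θ_c·(Y k − k_d) − 1] = 57.6 × (1 + 0.0946 × 8.80) / [8.80 × (0.627 × 3.57 − 0.0946) − 1] = 105.6 / 17.87 = 5.908 mg/L.
Observed yield with endogenous decay: Y_obs = Y / (1 + k_d·θ_c) = 0.627 / (1 + 0.0946 × 8.80) = 0.627 / 1.832 = 0.3422 g VSS/g BOD₅.
ΔS = 1930 − 5.91 = 1924 mg/L, so the substrate removal rate is 2070 × 1924/1000 = 3983 kg BOD₅/d.
Biomass produced: P_X = Y_obs·Q·ΔS = 0.3422 × 3983 ≈ 1363 kg VSS/d.

P_X ≈ 1360 kg VSS/d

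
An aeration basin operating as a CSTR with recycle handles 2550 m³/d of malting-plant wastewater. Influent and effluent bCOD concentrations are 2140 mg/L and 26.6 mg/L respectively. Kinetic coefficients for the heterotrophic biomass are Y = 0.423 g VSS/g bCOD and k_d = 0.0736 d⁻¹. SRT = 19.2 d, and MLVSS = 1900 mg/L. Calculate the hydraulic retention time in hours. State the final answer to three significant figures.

τ ≈ 89.8 h

Rearranging the biomass balance for a CMAS with decay, V = Y·Q·ΔS·θ_c / [X·(1+k_d θ_c)] = 0.423 × 2550 × (2140 − 26.6) × 19.2 / [1900 × (1 + 0.0736 × 19.2)] = 4.38×10^7 / 4585 = 9546 m³.
τ = V/Q = 9546/2550 = 3.744 d, or 89.85 h.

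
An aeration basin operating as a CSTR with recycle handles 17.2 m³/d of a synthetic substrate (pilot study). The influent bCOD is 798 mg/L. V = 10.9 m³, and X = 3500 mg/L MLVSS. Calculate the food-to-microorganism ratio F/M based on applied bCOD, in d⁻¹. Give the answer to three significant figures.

Food-to-microorganism ratio F/M = Q S₀ / (V X) = 17.2 × 798 / (10.90 × 3500) = 0.3598 d⁻¹.

F/M ≈ 0.360 d⁻¹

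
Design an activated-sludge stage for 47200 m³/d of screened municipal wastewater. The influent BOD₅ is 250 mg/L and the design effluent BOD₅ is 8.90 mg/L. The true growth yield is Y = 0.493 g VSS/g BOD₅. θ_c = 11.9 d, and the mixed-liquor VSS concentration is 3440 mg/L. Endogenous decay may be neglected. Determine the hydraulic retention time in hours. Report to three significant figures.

V·X = Y·Q·ΔS·θ_c gives V = 0.493 × 47200 × (250 − 8.90) × 11.9 / 3440 = 19408 m³.
Hydraulic retention time τ = V/Q = 19408 / 47200 = 0.4112 d = 9.868 h.

τ ≈ 9.87 h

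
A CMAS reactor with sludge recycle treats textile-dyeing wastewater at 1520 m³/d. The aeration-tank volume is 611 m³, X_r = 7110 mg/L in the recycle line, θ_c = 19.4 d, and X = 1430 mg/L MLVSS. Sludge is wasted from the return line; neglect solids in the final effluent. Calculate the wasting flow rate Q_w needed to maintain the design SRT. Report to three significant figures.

Wasting from the return line (neglecting effluent solids): Q_w = V·X / (θ_c·X_r) = 611.0 × 1430 / (19.4 × 7110) = 6.334 m³/d.

Q_w ≈ 6.33 m³/d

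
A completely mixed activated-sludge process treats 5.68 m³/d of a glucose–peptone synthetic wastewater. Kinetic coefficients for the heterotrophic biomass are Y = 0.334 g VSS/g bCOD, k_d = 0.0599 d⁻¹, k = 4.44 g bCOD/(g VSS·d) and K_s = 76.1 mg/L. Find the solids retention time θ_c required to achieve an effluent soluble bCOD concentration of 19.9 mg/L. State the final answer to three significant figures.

From 1/θ_c = Y·k·S/(K_s + S) − k_d: Y·k·S/(K_s+S) = 0.334 × 4.44 × 19.9 / (76.1 + 19.9) = 0.3074 d⁻¹.
θ_c = 1/(μ − k_d) = 1/(0.3074 − 0.0599) = 1/0.2475 = 4.040 d.

θ_c ≈ 4.04 d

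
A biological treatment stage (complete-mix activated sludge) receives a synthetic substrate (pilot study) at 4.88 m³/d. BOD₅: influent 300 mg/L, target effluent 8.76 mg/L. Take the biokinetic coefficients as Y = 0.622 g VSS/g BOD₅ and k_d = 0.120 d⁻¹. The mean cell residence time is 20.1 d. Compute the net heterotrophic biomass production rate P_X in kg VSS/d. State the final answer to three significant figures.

The observed yield is Y_obs = Y/(1 + k_d·θ_c) = 0.622 / (1 + 0.120 × 20.1) = 0.622 / 3.412 = 0.1823 g VSS per g BOD₅ removed.
Mass of BOD₅ removed per day: Q(S₀ − S) = 4.88 × 291.2 g/m³ = 1.421 kg/d.
So the net sludge growth is P_X = 0.1823 × 1.421 = 0.2591 kg VSS/d.

P_X ≈ 0.259 kg VSS/d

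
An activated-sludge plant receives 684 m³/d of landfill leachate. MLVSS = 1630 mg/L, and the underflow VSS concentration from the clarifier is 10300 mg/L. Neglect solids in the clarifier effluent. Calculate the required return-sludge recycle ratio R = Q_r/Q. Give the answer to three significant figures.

Mass balance around the secondary clarifier (neglecting effluent solids): R = X / (X_r − X) = 1630 / (10300 − 1630) = 0.1880.

R ≈ 0.188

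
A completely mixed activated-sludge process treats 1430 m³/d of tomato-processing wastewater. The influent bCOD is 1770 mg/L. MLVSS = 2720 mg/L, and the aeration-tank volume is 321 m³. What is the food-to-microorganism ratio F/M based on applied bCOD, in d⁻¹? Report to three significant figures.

F/M ≈ 2.90 d⁻¹

F/M = Q·S₀ / (V·X) = 1430 × 1770 / (321.0 × 2720) = 2.899 g bCOD·(g VSS·d)⁻¹.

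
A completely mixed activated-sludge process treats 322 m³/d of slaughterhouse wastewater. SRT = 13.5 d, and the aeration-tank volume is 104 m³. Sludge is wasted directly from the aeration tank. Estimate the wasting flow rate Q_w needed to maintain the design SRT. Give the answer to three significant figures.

For wasting at MLVSS concentration, Q_w = V/θ_c = 104.0/13.5 = 7.704 m³/d.

Q_w ≈ 7.70 m³/d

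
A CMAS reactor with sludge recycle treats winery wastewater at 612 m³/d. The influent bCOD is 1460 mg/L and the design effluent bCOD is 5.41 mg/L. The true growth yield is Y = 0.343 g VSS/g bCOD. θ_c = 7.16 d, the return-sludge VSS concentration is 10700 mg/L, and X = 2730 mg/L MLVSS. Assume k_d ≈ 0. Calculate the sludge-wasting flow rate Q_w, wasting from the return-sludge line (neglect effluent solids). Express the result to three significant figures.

Q_w ≈ 28.5 m³/d

V·X = Y·Q·ΔS·θ_c gives V = 0.343 × 612 × (1460 − 5.41) × 7.16 / 2730 = 800.8 m³.
Wasting from the return line (neglecting effluent solids): Q_w = V·X / (θ_c·X_r) = 800.8 × 2730 / (7.16 × 10700) = 28.54 m³/d.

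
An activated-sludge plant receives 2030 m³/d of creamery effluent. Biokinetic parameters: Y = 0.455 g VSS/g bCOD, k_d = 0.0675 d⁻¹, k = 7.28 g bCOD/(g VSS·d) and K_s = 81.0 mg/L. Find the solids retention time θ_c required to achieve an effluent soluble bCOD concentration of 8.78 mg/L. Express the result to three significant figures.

At the target effluent, Y k S/(K_s+S) = 0.455×7.28×8.78/89.78 = 0.3239 d⁻¹.
Then 1/θ_c = μ − k_d = 0.3239 − 0.0675 = 0.2564 d⁻¹, giving θ_c = 3.900 d.

θ_c ≈ 3.90 d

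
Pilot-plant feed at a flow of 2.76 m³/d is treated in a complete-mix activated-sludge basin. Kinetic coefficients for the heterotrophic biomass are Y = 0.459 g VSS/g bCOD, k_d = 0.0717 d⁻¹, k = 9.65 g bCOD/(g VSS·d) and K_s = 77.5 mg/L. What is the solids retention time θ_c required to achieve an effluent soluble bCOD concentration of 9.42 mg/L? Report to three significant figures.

From 1/θ_c = Y·k·S/(K_s + S) − k_d: Y·k·S/(K_s+S) = 0.459 × 9.65 × 9.42 / (77.5 + 9.42) = 0.4800 d⁻¹.
1/θ_c = 0.4800 − 0.0717 = 0.4083 d⁻¹, so θ_c = 2.449 d.

θ_c ≈ 2.45 d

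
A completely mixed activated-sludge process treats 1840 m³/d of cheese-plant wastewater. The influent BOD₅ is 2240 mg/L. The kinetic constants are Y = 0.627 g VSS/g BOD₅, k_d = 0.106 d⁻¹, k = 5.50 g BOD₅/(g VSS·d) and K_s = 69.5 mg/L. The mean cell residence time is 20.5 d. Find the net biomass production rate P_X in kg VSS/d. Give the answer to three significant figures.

Effluent substrate depends only on kinetics and SRT: S = K_s(1 + k_d θ_c) / [θ_c(Yk − k_d) − 1] = 69.5 × (1 + 0.106 × 20.5) / [20.5 × (0.627 × 5.50 − 0.106) − 1] = 220.5 / 67.52 = 3.266 mg/L.
Observed yield with endogenous decay: Y_obs = Y / (1 + k_d·θ_c) = 0.627 / (1 + 0.106 × 20.5) = 0.627 / 3.173 = 0.1976 g VSS/g BOD₅.
Mass of BOD₅ removed per day: Q(S₀ − S) = 1840 × 2237 g/m³ = 4116 kg/d.
Biomass produced: P_X = Y_obs·Q·ΔS = 0.1976 × 4116 ≈ 813.3 kg VSS/d.

P_X ≈ 813 kg VSS/d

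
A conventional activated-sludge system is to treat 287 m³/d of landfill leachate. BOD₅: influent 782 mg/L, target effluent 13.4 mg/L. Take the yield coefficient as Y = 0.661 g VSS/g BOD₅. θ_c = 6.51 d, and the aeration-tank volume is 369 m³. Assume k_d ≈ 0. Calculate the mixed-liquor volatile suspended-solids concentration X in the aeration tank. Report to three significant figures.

X ≈ 2570 mg/L

X = Y·Q·ΔS·θ_c / V = 0.661 × 287 × (782 − 13.4) × 6.51 / 369 = 2572 mg/L.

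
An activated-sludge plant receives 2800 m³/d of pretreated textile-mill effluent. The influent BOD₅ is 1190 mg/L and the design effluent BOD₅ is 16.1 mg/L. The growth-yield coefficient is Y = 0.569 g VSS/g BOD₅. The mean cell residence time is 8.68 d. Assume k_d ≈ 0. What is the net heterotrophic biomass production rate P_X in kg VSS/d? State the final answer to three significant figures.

P_X ≈ 1870 kg VSS/d

With endogenous decay neglected, the observed yield equals the true yield: Y_obs = Y = 0.569 g VSS/g BOD₅.
Mass of BOD₅ removed per day: Q(S₀ − S) = 2800 × 1174 g/m³ = 3287 kg/d.
P_X = Y_obs · Q(S₀ − S) = 0.5690 × 3287 = 1870 kg VSS/d.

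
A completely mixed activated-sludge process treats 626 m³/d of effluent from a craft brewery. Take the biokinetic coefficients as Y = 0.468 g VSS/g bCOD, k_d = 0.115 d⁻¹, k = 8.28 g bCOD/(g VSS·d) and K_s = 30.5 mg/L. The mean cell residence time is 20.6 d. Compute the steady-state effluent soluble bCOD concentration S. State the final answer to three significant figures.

S ≈ 1.34 mg/L

For a completely mixed reactor with recycle the Lawrence–McCarty relation gives S = K_s·(1 + k_d·θ_c) / [θ_c·(Y·k − k_d) − 1] = 30.5 × (1 + 0.115 × 20.6) / [20.6 × (0.468 × 8.28 − 0.115) − 1] = 102.8 / 76.46 = 1.344 mg/L.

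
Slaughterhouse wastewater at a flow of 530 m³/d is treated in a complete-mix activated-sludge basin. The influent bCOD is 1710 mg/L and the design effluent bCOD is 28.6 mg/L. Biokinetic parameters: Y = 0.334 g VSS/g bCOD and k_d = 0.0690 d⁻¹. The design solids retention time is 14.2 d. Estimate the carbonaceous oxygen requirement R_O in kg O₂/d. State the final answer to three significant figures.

R_O ≈ 678 kg O₂/d

Y_obs = Y / (1 + k_d θ_c) = 0.334 / (1 + 0.0690 × 14.2) = 0.334 / 1.980 = 0.1687.
Substrate removed = Q·(S₀ − S) = 530 m³/d × (1710 − 28.6) g/m³ = 8.91×10^5 g/d = 891.1 kg/d.
P_X = Y_obs·Q·(S₀ − S) = 0.1687 × 891.1 = 150.3 kg VSS/d.
R_O = Q·(S₀ − S) − 1.42·P_X = 891.1 − 1.42 × 150.3 = 677.7 kg O₂/d.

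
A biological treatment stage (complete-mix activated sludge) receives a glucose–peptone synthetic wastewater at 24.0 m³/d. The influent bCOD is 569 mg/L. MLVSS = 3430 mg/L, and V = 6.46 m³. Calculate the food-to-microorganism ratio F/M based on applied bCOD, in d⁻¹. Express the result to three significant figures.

F/M ≈ 0.616 d⁻¹

F/M = Q·S₀ / (V·X) = 24.0 × 569 / (6.460 × 3430) = 0.6163 g bCOD·(g VSS·d)⁻¹.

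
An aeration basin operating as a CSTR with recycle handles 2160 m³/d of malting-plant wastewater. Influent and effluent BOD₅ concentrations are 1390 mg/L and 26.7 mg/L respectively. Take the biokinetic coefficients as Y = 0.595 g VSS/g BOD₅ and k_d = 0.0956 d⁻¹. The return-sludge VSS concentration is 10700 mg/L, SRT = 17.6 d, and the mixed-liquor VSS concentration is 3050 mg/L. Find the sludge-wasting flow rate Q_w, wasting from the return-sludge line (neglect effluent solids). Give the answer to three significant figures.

Q_w ≈ 61.0 m³/d

Rearranging the biomass balance for a CMAS with decay, V = Y·Q·ΔS·θ_c / [X·(1+k_d θ_c)] = 0.595 × 2160 × (1390 − 26.7) × 17.6 / [3050 × (1 + 0.0956 × 17.6)] = 3.08×10^7 / 8182 = 3769 m³.
θ_c = V·X/(Q_w·X_r) when wasting from the recycle, so Q_w = V·X/(θ_c·X_r) = 3769 × 3050 / (17.6 × 10700) = 61.04 m³/d.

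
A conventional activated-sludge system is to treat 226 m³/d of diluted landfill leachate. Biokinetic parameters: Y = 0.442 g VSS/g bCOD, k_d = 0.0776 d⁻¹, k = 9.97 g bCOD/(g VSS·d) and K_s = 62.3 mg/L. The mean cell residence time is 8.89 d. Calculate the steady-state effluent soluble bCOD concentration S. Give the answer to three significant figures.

Effluent substrate depends only on kinetics and SRT: S = K_s(1 + k_d θ_c) / [θ_c(Yk − k_d) − 1] = 62.3 × (1 + 0.0776 × 8.89) / [8.89 × (0.442 × 9.97 − 0.0776) − 1] = 105.3 / 37.49 = 2.808 mg/L.

S ≈ 2.81 mg/L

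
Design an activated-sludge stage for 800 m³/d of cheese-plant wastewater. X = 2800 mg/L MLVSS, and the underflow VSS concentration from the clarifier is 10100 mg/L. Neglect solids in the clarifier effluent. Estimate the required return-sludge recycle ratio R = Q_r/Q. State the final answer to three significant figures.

Mass balance around the secondary clarifier (neglecting effluent solids): R = X / (X_r − X) = 2800 / (10100 − 2800) = 0.3836.

R ≈ 0.384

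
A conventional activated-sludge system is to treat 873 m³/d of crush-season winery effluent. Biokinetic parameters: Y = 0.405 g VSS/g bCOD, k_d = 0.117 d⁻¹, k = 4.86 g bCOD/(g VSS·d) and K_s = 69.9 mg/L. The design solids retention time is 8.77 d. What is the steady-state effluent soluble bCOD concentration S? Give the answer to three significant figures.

Effluent substrate depends only on kinetics and SRT: S = K_s(1 + k_d θ_c) / [θ_c(Yk − k_d) − 1] = 69.9 × (1 + 0.117 × 8.77) / [8.77 × (0.405 × 4.86 − 0.117) − 1] = 141.6 / 15.24 = 9.295 mg/L.

S ≈ 9.30 mg/L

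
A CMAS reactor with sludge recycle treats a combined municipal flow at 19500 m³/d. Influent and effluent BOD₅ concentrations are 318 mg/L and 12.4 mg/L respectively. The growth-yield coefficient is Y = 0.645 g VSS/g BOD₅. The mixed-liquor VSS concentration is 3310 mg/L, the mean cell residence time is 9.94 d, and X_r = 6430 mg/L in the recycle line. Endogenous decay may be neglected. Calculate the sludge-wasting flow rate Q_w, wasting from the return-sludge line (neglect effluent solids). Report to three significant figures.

With k_d = 0 the design equation reduces to V = Y Q (S₀−S) θ_c / X = 0.645 × 19500 × (318 − 12.4) × 9.94 / 3310 = 11543 m³.
Q_w = (V·X)/(θ_c X_r) = 11543 × 3310 / (9.94 × 6430) = 597.8 m³/d.

Q_w ≈ 598 m³/d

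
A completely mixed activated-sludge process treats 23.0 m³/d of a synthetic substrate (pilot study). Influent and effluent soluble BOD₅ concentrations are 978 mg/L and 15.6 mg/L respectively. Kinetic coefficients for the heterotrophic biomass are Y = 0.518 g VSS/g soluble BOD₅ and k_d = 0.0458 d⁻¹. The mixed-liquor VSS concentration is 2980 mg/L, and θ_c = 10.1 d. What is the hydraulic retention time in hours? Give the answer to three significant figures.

τ ≈ 27.7 h

Steady-state biomass mass balance: V·X·(1 + k_d·θ_c) = Y·Q·(S₀ − S)·θ_c, so V = 0.518 × 23.0 × (978 − 15.6) × 10.1 / [2980 × (1 + 0.0458 × 10.1)] = 1.16×10^5 / 4358 = 26.57 m³.
HRT = V/Q = 26.57 m³ / 23.0 m³·d⁻¹ = 1.155 d × 24 = 27.73 h.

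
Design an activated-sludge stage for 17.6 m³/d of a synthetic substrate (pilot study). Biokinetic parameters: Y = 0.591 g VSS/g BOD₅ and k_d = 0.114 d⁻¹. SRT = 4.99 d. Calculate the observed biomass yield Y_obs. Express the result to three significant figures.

Y_obs ≈ 0.377 g VSS/g BOD₅

The observed yield is Y_obs = Y/(1 + k_d·θ_c) = 0.591 / (1 + 0.114 × 4.99) = 0.591 / 1.569 = 0.3767 g VSS per g BOD₅ removed.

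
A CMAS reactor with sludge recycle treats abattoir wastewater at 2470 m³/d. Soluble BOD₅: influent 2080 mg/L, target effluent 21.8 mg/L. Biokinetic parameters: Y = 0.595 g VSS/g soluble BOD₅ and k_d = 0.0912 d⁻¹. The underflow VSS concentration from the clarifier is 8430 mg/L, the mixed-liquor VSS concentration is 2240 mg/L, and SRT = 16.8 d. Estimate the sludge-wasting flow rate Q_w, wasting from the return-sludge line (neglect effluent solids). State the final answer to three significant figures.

Q_w ≈ 142 m³/d

Steady-state biomass mass balance: V·X·(1 + k_d·θ_c) = Y·Q·(S₀ − S)·θ_c, so V = 0.595 × 2470 × (2080 − 21.8) × 16.8 / [2240 × (1 + 0.0912 × 16.8)] = 5.08×10^7 / 5672 = 8959 m³.
Wasting from the return line (neglecting effluent solids): Q_w = V·X / (θ_c·X_r) = 8959 × 2240 / (16.8 × 8430) = 141.7 m³/d.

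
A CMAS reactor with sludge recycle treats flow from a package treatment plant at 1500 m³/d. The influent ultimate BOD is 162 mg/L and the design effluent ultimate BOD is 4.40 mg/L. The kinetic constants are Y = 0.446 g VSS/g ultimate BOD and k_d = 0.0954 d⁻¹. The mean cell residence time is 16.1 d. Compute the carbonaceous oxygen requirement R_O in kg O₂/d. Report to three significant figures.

R_O ≈ 177 kg O₂/d

Correct the yield for decay: Y_obs = Y/(1 + k_d θ_c) = 0.446 / (1 + 0.0954 × 16.1) = 0.446 / 2.536 = 0.1759.
Substrate removed = Q·(S₀ − S) = 1500 m³/d × (162 − 4.40) g/m³ = 2.36×10^5 g/d = 236.4 kg/d.
Net sludge production P_X = 0.1759 × 236.4 = 41.58 kg VSS/d.
Carbonaceous O₂ demand = substrate oxidised − cell-mass equivalent = 236.4 − 1.42 × 41.58 = 177.4 kg O₂/d.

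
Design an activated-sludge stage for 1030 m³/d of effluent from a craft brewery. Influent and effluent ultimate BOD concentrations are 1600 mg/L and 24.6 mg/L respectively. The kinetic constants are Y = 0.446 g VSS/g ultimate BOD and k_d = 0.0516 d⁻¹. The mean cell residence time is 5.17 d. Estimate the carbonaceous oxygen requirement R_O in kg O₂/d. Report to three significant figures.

Correct the yield for decay: Y_obs = Y/(1 + k_d θ_c) = 0.446 / (1 + 0.0516 × 5.17) = 0.446 / 1.267 = 0.3521.
ΔS = 1600 − 24.6 = 1575 mg/L, so the substrate removal rate is 1030 × 1575/1000 = 1623 kg ultimate BOD/d.
Biomass synthesised: P_X = Y_obs × 1623 = 571.3 kg VSS/d.
R_O = Q·(S₀ − S) − 1.42·P_X = 1623 − 1.42 × 571.3 = 811.4 kg O₂/d.

R_O ≈ 811 kg O₂/d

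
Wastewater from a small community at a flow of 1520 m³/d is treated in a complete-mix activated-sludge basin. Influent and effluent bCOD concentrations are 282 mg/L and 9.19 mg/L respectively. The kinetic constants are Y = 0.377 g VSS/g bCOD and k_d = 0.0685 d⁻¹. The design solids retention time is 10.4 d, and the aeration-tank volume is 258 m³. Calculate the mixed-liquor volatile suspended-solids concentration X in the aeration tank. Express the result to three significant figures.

From V·X·(1 + k_d·θ_c) = Y·Q·(S₀ − S)·θ_c: X = 0.377 × 1520 × (282 − 9.19) × 10.4 / [258 × (1 + 0.0685 × 10.4)] = 3680 mg/L.

X ≈ 3680 mg/L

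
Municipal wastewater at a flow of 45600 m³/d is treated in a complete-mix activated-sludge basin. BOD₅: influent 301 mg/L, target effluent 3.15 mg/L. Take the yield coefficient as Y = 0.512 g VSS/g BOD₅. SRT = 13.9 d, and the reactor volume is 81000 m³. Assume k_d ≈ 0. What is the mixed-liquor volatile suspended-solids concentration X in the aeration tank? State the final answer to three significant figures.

Without decay, X = Y Q (S₀−S) θ_c / V = 0.512 × 45600 × (301 − 3.15) × 13.9 / 81000 = 1193 mg/L.

X ≈ 1190 mg/L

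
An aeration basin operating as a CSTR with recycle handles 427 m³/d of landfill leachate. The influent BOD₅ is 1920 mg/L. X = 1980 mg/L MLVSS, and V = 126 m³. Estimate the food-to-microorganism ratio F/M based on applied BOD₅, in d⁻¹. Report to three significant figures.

Food-to-microorganism ratio F/M = Q S₀ / (V X) = 427 × 1920 / (126.0 × 1980) = 3.286 d⁻¹.

F/M ≈ 3.29 d⁻¹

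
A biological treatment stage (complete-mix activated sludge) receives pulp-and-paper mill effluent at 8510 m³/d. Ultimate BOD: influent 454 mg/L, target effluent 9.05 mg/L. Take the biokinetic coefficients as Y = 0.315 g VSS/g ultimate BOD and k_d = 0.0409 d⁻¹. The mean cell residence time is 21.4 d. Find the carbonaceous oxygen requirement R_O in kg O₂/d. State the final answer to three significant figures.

R_O ≈ 2880 kg O₂/d

The observed yield is Y_obs = Y/(1 + k_d·θ_c) = 0.315 / (1 + 0.0409 × 21.4) = 0.315 / 1.875 = 0.1680 g VSS per g ultimate BOD removed.
Q·(S₀ − S) = 8510 × (454 − 9.05) × 10⁻³ = 3787 kg/d removed.
Net sludge production P_X = 0.1680 × 3787 = 636.0 kg VSS/d.
R_O = Q·ΔS − 1.42 P_X = 3787 − 903.2 = 2883 kg O₂/d.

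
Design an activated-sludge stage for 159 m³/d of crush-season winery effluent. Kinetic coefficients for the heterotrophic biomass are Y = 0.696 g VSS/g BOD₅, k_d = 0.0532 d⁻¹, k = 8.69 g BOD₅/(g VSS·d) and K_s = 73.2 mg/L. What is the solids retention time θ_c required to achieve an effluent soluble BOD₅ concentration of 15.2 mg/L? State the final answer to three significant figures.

θ_c ≈ 1.01 d

From 1/θ_c = Y·k·S/(K_s + S) − k_d: Y·k·S/(K_s+S) = 0.696 × 8.69 × 15.2 / (73.2 + 15.2) = 1.040 d⁻¹.
Then 1/θ_c = μ − k_d = 1.040 − 0.0532 = 0.9868 d⁻¹, giving θ_c = 1.013 d.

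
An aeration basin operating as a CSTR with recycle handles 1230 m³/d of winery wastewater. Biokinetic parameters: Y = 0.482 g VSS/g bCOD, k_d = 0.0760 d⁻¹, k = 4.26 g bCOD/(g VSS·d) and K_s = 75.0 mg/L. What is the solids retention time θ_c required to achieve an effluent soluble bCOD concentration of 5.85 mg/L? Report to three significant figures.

θ_c ≈ 13.8 d

From 1/θ_c = Y·k·S/(K_s + S) − k_d: Y·k·S/(K_s+S) = 0.482 × 4.26 × 5.85 / (75.0 + 5.85) = 0.1486 d⁻¹.
1/θ_c = 0.1486 − 0.0760 = 0.07257 d⁻¹, so θ_c = 13.78 d.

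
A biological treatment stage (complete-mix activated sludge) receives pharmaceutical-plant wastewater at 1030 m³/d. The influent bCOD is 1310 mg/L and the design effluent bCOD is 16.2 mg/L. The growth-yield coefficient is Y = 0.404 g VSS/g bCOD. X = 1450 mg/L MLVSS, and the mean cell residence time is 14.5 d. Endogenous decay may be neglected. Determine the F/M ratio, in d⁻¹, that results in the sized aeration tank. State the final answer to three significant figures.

V·X = Y·Q·ΔS·θ_c gives V = 0.404 × 1030 × (1310 − 16.2) × 14.5 / 1450 = 5384 m³.
F/M = applied load / biomass = Q·S₀/(V·X) = 1030 × 1310 / (5384 × 1450) = 0.1728 d⁻¹.

F/M ≈ 0.173 d⁻¹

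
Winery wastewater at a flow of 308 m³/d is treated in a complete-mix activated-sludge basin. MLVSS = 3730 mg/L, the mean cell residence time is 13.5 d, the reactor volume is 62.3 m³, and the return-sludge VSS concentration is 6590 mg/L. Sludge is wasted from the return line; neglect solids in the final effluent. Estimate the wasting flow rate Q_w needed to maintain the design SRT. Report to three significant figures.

Q_w ≈ 2.61 m³/d

θ_c = V·X/(Q_w·X_r) when wasting from the recycle, so Q_w = V·X/(θ_c·X_r) = 62.30 × 3730 / (13.5 × 6590) = 2.612 m³/d.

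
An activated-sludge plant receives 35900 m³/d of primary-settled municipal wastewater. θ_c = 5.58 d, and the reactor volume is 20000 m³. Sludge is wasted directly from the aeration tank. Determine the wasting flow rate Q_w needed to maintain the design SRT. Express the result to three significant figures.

Q_w ≈ 3580 m³/d

For wasting at MLVSS concentration, Q_w = V/θ_c = 20000/5.58 = 3584 m³/d.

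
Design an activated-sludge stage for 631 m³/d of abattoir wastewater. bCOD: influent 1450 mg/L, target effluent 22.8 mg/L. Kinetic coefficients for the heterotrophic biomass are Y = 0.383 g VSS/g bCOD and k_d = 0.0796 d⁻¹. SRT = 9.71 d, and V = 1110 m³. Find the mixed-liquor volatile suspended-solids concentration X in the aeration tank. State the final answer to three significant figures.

X ≈ 1700 mg/L

X = Y·Q·ΔS·θ_c / [V·(1 + k_d θ_c)] = 0.383 × 631 × (1450 − 22.8) × 9.71 / [1110 × (1 + 0.0796 × 9.71)] = 1702 mg/L.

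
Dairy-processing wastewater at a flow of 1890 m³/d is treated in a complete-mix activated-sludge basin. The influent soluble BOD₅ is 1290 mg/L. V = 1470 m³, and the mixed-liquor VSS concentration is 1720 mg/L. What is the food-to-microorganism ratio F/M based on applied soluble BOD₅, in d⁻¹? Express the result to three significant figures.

F/M = Q·S₀ / (V·X) = 1890 × 1290 / (1470 × 1720) = 0.9643 g soluble BOD₅·(g VSS·d)⁻¹.

F/M ≈ 0.964 d⁻¹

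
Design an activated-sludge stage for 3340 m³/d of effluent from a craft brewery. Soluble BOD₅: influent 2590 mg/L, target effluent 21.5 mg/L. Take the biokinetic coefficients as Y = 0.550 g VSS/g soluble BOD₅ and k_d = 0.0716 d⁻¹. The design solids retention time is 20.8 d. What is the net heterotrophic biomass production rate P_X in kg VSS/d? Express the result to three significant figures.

The observed yield is Y_obs = Y/(1 + k_d·θ_c) = 0.550 / (1 + 0.0716 × 20.8) = 0.550 / 2.489 = 0.2209 g VSS per g soluble BOD₅ removed.
Q·(S₀ − S) = 3340 × (2590 − 21.5) × 10⁻³ = 8579 kg/d removed.
So the net sludge growth is P_X = 0.2209 × 8579 = 1895 kg VSS/d.

P_X ≈ 1900 kg VSS/d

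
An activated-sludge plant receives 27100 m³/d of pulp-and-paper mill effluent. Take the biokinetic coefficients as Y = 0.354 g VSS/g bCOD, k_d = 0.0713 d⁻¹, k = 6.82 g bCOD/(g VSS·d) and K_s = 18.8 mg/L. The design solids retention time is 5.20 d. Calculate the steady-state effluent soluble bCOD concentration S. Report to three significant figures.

S ≈ 2.30 mg/L

For a completely mixed reactor with recycle the Lawrence–McCarty relation gives S = K_s·(1 + k_d·θ_c) / [θ_c·(Y·k − k_d) − 1] = 18.8 × (1 + 0.0713 × 5.20) / [5.20 × (0.354 × 6.82 − 0.0713) − 1] = 25.77 / 11.18 = 2.304 mg/L.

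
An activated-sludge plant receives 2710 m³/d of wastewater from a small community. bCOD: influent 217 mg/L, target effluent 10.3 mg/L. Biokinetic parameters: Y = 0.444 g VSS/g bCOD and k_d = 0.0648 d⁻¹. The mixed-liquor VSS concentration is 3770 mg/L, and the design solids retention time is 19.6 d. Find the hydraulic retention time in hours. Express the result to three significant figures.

τ ≈ 5.04 h

From the SRT design equation V = Y Q (S₀−S) θ_c / [X (1 + k_d θ_c)] = 0.444 × 2710 × (217 − 10.3) × 19.6 / [3770 × (1 + 0.0648 × 19.6)] = 4.87×10^6 / 8558 = 569.6 m³.
τ = V/Q = 569.6/2710 = 0.2102 d, or 5.044 h.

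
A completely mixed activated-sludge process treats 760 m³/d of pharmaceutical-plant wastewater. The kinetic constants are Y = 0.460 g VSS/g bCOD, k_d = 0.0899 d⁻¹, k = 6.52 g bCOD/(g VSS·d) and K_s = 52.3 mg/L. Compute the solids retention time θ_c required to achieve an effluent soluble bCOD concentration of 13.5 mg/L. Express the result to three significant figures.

From 1/θ_c = Y·k·S/(K_s + S) − k_d: Y·k·S/(K_s+S) = 0.460 × 6.52 × 13.5 / (52.3 + 13.5) = 0.6153 d⁻¹.
1/θ_c = 0.6153 − 0.0899 = 0.5254 d⁻¹, so θ_c = 1.903 d.

θ_c ≈ 1.90 d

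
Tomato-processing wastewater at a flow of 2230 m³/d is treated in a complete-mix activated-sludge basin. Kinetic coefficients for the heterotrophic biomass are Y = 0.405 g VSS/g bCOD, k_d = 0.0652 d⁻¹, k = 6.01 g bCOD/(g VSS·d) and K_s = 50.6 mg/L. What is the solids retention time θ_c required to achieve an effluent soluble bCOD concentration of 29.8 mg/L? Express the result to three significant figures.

θ_c ≈ 1.19 d

From 1/θ_c = Y·k·S/(K_s + S) − k_d: Y·k·S/(K_s+S) = 0.405 × 6.01 × 29.8 / (50.6 + 29.8) = 0.9022 d⁻¹.
θ_c = 1/(μ − k_d) = 1/(0.9022 − 0.0652) = 1/0.8370 = 1.195 d.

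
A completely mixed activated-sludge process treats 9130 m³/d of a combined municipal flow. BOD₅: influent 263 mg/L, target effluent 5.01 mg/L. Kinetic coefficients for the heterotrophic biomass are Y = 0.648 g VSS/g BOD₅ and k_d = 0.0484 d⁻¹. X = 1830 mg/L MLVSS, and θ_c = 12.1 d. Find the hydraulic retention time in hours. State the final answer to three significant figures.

Steady-state biomass mass balance: V·X·(1 + k_d·θ_c) = Y·Q·(S₀ − S)·θ_c, so V = 0.648 × 9130 × (263 − 5.01) × 12.1 / [1830 × (1 + 0.0484 × 12.1)] = 1.85×10^7 / 2902 = 6365 m³.
HRT = V/Q = 6365 m³ / 9130 m³·d⁻¹ = 0.6971 d × 24 = 16.73 h.

τ ≈ 16.7 h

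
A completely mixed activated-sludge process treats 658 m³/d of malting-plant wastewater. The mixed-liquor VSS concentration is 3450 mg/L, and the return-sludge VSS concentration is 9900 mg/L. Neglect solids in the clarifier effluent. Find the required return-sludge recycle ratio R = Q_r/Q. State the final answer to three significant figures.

R ≈ 0.535

Solids balance on the clarifier gives (1+R)X = R·X_r, so R = X/(X_r − X) = 3450 / (9900 − 3450) = 0.5349.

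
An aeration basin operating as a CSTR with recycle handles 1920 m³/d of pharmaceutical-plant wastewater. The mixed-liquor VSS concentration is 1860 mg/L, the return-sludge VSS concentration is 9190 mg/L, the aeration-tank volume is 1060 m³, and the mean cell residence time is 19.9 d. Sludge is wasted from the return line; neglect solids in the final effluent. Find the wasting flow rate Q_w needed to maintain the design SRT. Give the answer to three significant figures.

Wasting from the return line (neglecting effluent solids): Q_w = V·X / (θ_c·X_r) = 1060 × 1860 / (19.9 × 9190) = 10.78 m³/d.

Q_w ≈ 10.8 m³/d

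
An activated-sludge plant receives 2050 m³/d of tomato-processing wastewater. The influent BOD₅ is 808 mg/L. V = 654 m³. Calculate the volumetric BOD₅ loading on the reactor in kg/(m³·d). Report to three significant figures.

L_v = Q S₀ / V = 2050 × 808 × 10⁻³ / 654.0 = 2.533 kg/(m³·d).

L_v ≈ 2.53 kg BOD₅/(m³·d)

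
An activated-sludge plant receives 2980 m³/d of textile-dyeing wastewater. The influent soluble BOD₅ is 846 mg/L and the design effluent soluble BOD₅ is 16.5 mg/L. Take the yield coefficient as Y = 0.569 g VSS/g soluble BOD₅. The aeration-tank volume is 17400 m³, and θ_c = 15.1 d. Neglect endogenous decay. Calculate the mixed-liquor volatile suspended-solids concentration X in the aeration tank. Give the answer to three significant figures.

Without decay, X = Y Q (S₀−S) θ_c / V = 0.569 × 2980 × (846 − 16.5) × 15.1 / 17400 = 1221 mg/L.

X ≈ 1220 mg/L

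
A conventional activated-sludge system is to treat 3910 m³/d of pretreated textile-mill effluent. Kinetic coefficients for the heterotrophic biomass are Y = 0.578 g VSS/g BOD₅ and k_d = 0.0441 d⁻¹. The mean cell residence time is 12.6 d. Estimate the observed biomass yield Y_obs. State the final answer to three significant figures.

Y_obs ≈ 0.372 g VSS/g BOD₅

The observed yield is Y_obs = Y/(1 + k_d·θ_c) = 0.578 / (1 + 0.0441 × 12.6) = 0.578 / 1.556 = 0.3715 g VSS per g BOD₅ removed.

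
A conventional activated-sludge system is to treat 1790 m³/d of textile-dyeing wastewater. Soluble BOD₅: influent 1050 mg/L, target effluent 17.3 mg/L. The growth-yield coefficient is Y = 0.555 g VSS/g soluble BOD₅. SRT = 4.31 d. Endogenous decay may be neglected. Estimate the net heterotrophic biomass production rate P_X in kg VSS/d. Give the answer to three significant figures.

P_X ≈ 1030 kg VSS/d

With endogenous decay neglected, the observed yield equals the true yield: Y_obs = Y = 0.555 g VSS/g soluble BOD₅.
Q·(S₀ − S) = 1790 × (1050 − 17.3) × 10⁻³ = 1849 kg/d removed.
So the net sludge growth is P_X = 0.5550 × 1849 = 1026 kg VSS/d.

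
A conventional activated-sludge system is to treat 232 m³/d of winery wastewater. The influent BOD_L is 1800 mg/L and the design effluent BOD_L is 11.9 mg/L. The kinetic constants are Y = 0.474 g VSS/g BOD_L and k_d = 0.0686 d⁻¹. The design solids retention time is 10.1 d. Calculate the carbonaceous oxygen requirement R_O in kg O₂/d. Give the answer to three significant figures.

Observed yield with endogenous decay: Y_obs = Y / (1 + k_d·θ_c) = 0.474 / (1 + 0.0686 × 10.1) = 0.474 / 1.693 = 0.2800 g VSS/g BOD_L.
ΔS = 1800 − 11.9 = 1788 mg/L, so the substrate removal rate is 232 × 1788/1000 = 414.8 kg BOD_L/d.
Net sludge production P_X = 0.2800 × 414.8 = 116.2 kg VSS/d.
R_O = Q·ΔS − 1.42 P_X = 414.8 − 164.9 = 249.9 kg O₂/d.

R_O ≈ 250 kg O₂/d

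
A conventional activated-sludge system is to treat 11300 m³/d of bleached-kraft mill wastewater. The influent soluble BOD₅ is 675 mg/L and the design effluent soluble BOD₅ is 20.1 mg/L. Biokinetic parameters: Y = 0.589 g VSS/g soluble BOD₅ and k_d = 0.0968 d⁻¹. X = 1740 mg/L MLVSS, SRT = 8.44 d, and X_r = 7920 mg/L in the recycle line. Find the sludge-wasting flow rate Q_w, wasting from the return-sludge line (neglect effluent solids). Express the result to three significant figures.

Rearranging the biomass balance for a CMAS with decay, V = Y·Q·ΔS·θ_c / [X·(1+k_d θ_c)] = 0.589 × 11300 × (675 − 20.1) × 8.44 / [1740 × (1 + 0.0968 × 8.44)] = 3.68×10^7 / 3162 = 11636 m³.
θ_c = V·X/(Q_w·X_r) when wasting from the recycle, so Q_w = V·X/(θ_c·X_r) = 11636 × 1740 / (8.44 × 7920) = 302.9 m³/d.

Q_w ≈ 303 m³/d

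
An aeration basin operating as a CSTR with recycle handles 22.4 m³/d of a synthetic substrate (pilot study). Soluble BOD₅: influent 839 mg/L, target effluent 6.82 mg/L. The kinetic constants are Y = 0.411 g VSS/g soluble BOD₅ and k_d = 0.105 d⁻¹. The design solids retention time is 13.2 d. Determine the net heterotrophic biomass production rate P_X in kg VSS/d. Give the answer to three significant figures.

P_X ≈ 3.21 kg VSS/d

The observed yield is Y_obs = Y/(1 + k_d·θ_c) = 0.411 / (1 + 0.105 × 13.2) = 0.411 / 2.386 = 0.1723 g VSS per g soluble BOD₅ removed.
Mass of soluble BOD₅ removed per day: Q(S₀ − S) = 22.4 × 832.2 g/m³ = 18.64 kg/d.
Biomass produced: P_X = Y_obs·Q·ΔS = 0.1723 × 18.64 ≈ 3.211 kg VSS/d.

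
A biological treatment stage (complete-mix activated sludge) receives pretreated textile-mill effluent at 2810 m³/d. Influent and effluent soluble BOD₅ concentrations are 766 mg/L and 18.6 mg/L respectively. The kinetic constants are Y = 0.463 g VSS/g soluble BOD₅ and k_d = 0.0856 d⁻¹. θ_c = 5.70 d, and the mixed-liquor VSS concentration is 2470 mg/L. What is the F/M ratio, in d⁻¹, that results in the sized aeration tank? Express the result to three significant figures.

F/M ≈ 0.578 d⁻¹

From the SRT design equation V = Y Q (S₀−S) θ_c / [X (1 + k_d θ_c)] = 0.463 × 2810 × (766 − 18.6) × 5.70 / [2470 × (1 + 0.0856 × 5.70)] = 5.54×10^6 / 3675 = 1508 m³.
Food-to-microorganism ratio F/M = Q S₀ / (V X) = 2810 × 766 / (1508 × 2470) = 0.5778 d⁻¹.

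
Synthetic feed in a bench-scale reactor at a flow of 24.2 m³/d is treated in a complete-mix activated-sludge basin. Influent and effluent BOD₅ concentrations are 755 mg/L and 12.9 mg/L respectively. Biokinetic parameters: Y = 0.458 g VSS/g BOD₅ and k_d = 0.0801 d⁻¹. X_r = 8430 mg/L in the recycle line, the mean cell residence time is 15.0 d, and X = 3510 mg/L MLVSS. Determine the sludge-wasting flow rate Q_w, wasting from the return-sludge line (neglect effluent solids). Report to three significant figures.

Q_w ≈ 0.443 m³/d

Steady-state biomass mass balance: V·X·(1 + k_d·θ_c) = Y·Q·(S₀ − S)·θ_c, so V = 0.458 × 24.2 × (755 − 12.9) × 15.0 / [3510 × (1 + 0.0801 × 15.0)] = 1.23×10^5 / 7727 = 15.97 m³.
Q_w = (V·X)/(θ_c X_r) = 15.97 × 3510 / (15.0 × 8430) = 0.4432 m³/d.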